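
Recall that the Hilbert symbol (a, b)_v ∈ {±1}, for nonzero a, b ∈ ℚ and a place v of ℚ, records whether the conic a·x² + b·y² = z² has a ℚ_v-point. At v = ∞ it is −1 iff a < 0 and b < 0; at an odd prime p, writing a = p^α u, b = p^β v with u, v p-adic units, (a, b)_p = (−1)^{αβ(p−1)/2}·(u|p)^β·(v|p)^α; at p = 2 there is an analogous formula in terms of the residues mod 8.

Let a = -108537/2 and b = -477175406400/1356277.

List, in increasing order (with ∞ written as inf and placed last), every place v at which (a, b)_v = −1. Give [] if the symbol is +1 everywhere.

[2, 13, 23, inf]

Mod squares: a ≡ -1794, b ≡ -897. Check v ∈ {∞, 2, 3, 5, 7, 11, 13, 17, 19, 23}.
v=2: v_2(a)=-1, v_2(b)=6; units ≡ 7, 7 (mod 8); ε·ε+αω+βω = 1·1+-1·0+6·0 ≡ 1  ⇒  (a,b)_2 = -1.
v=19: a=19^0·(≡5), b=19^-2·(≡14) mod 19; (5|19)=+1, (14|19)=-1; (−1)^{0·-2·9}·(+1)^-2·(-1)^0 = +1.
v=5: a=5^0·(≡4), b=5^2·(≡2) mod 5; (4|5)=+1, (2|5)=-1; (−1)^{0·2·2}·(+1)^2·(-1)^0 = +1.
v=17: a=17^0·(≡4), b=17^-2·(≡1) mod 17; (4|17)=+1, (1|17)=+1; (−1)^{0·-2·8}·(+1)^-2·(+1)^0 = +1.
v=∞: -1794 < 0 and -897 < 0  ⇒  (a,b)_∞ = -1.
v=3: a=3^1·(≡2), b=3^7·(≡1) mod 3; (2|3)=-1, (1|3)=+1; (−1)^{1·7·1}·(-1)^7·(+1)^1 = +1.
v=11: a=11^2·(≡8), b=11^2·(≡5) mod 11; (8|11)=-1, (5|11)=+1; (−1)^{2·2·5}·(-1)^2·(+1)^2 = +1.
v=7: a=7^0·(≡6), b=7^2·(≡6) mod 7; (6|7)=-1, (6|7)=-1; (−1)^{0·2·3}·(-1)^2·(-1)^0 = +1.
v=13: a=13^1·(≡5), b=13^-1·(≡12) mod 13; (5|13)=-1, (12|13)=+1; (−1)^{1·-1·6}·(-1)^-1·(+1)^1 = -1.
v=23: a=23^1·(≡21), b=23^1·(≡10) mod 23; (21|23)=-1, (10|23)=-1; (−1)^{1·1·11}·(-1)^1·(-1)^1 = -1.
(-1794, -897 / ℚ) ramifies at {2, 13, 23, ∞}: a division algebra.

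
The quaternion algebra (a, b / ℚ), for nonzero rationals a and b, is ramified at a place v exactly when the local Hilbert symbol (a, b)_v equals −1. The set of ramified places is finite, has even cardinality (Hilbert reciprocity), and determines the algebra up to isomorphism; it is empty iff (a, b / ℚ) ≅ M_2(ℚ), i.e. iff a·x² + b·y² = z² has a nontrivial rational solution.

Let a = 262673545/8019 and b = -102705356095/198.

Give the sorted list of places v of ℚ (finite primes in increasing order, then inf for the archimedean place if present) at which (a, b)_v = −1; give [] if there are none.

(a, b) ≡ (34595, -93610) mod (ℚ^×)²; places V = {2, 3, 5, 11, 17, 23, 37, ∞}.
(a,b)_37: α=1, u≡9; β=1, v≡23 (mod 37); (9|37)=+1, (23|37)=-1; sign (−1)^0·+1^1·-1^1 = -1.
(a,b)_11: α=-1, u≡8; β=-1, v≡3 (mod 11); (8|11)=-1, (3|11)=+1; sign (−1)^1·-1^-1·+1^-1 = +1.
(a,b)_3: α=-6, u≡2; β=-2, v≡2 (mod 3); (2|3)=-1, (2|3)=-1; sign (−1)^0·-1^-2·-1^-6 = +1.
(a,b)_17: α=5, u≡14; β=6, v≡15 (mod 17); (14|17)=-1, (15|17)=+1; sign (−1)^0·-1^6·+1^5 = +1.
(a,b)_2: α=0, β=-1; u≡3, v≡3 (mod 8); ε(u)ε(v)=1·1, αω(v)=0·1, βω(u)=-1·1; sum ≡ 0  ⇒  +1.
(a,b)_23: α=0, u≡6; β=1, v≡9 (mod 23); (6|23)=+1, (9|23)=+1; sign (−1)^0·+1^1·+1^0 = +1.
(a,b)_5: α=1, u≡1; β=1, v≡2 (mod 5); (1|5)=+1, (2|5)=-1; sign (−1)^0·+1^1·-1^1 = -1.
(a,b)_∞: sgn(34595)=+, sgn(-93610)=−, so +1.
|Ram(34595, -93610)| = 2, even; anisotropic at {5, 37}.

[5, 37]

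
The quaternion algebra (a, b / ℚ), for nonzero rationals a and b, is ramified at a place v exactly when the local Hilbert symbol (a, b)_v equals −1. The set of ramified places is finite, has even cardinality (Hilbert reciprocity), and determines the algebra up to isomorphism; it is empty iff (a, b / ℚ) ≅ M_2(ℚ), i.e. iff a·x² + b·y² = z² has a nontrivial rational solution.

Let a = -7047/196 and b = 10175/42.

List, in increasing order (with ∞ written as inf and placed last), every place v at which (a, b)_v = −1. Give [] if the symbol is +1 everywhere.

Mod squares: a ≡ -87, b ≡ 17094. Check v ∈ {∞, 2, 3, 5, 7, 11, 29, 37}.
v=37: a=37^0·(≡22), b=37^1·(≡18) mod 37; (22|37)=-1, (18|37)=-1; (−1)^{0·1·18}·(-1)^1·(-1)^0 = -1.
v=3: a=3^5·(≡1), b=3^-1·(≡1) mod 3; (1|3)=+1, (1|3)=+1; (−1)^{5·-1·1}·(+1)^-1·(+1)^5 = -1.
v=7: a=7^-2·(≡4), b=7^-1·(≡3) mod 7; (4|7)=+1, (3|7)=-1; (−1)^{-2·-1·3}·(+1)^-1·(-1)^-2 = +1.
v=5: a=5^0·(≡3), b=5^2·(≡1) mod 5; (3|5)=-1, (1|5)=+1; (−1)^{0·2·2}·(-1)^2·(+1)^0 = +1.
v=11: a=11^0·(≡9), b=11^1·(≡5) mod 11; (9|11)=+1, (5|11)=+1; (−1)^{0·1·5}·(+1)^1·(+1)^0 = +1.
v=2: v_2(a)=-2, v_2(b)=-1; units ≡ 1, 3 (mod 8); ε·ε+αω+βω = 0·1+-2·1+-1·0 ≡ 0  ⇒  (a,b)_2 = +1.
v=∞: -87 < 0 and 17094 > 0  ⇒  (a,b)_∞ = +1.
v=29: a=29^1·(≡14), b=29^0·(≡22) mod 29; (14|29)=-1, (22|29)=+1; (−1)^{1·0·14}·(-1)^0·(+1)^1 = +1.
|Ram(-87, 17094)| = 2, even; anisotropic at {3, 37}.

[3, 37]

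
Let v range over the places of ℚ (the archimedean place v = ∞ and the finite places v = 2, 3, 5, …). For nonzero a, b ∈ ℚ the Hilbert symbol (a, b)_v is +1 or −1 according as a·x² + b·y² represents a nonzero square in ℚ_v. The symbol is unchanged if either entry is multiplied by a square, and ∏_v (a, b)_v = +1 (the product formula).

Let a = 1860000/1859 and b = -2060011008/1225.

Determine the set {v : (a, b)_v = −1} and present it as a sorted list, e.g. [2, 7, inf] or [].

(a, b) ≡ (2046, -894102) mod (ℚ^×)²; places V = {2, 3, 5, 7, 11, 13, 19, 23, 31, ∞}.
(a,b)_11: α=-1, u≡8; β=1, v≡10 (mod 11); (8|11)=-1, (10|11)=-1; sign (−1)^1·-1^1·-1^-1 = -1.
(a,b)_19: α=0, u≡8; β=1, v≡7 (mod 19); (8|19)=-1, (7|19)=+1; sign (−1)^0·-1^1·+1^0 = -1.
(a,b)_3: α=1, u≡1; β=3, v≡1 (mod 3); (1|3)=+1, (1|3)=+1; sign (−1)^1·+1^3·+1^1 = -1.
(a,b)_2: α=5, β=9; u≡7, v≡5 (mod 8); ε(u)ε(v)=1·0, αω(v)=5·1, βω(u)=9·0; sum ≡ 1  ⇒  -1.
(a,b)_5: α=4, u≡4; β=-2, v≡3 (mod 5); (4|5)=+1, (3|5)=-1; sign (−1)^0·+1^-2·-1^4 = +1.
(a,b)_23: α=0, u≡14; β=1, v≡5 (mod 23); (14|23)=-1, (5|23)=-1; sign (−1)^0·-1^1·-1^0 = -1.
(a,b)_31: α=1, u≡16; β=1, v≡8 (mod 31); (16|31)=+1, (8|31)=+1; sign (−1)^1·+1^1·+1^1 = -1.
(a,b)_13: α=-2, u≡7; β=0, v≡12 (mod 13); (7|13)=-1, (12|13)=+1; sign (−1)^0·-1^0·+1^-2 = +1.
(a,b)_7: α=0, u≡4; β=-2, v≡2 (mod 7); (4|7)=+1, (2|7)=+1; sign (−1)^0·+1^-2·+1^0 = +1.
(a,b)_∞: sgn(2046)=+, sgn(-894102)=−, so +1.
|Ram(2046, -894102)| = 6, even; anisotropic at {2, 3, 11, 19, 23, 31}.

[2, 3, 11, 19, 23, 31]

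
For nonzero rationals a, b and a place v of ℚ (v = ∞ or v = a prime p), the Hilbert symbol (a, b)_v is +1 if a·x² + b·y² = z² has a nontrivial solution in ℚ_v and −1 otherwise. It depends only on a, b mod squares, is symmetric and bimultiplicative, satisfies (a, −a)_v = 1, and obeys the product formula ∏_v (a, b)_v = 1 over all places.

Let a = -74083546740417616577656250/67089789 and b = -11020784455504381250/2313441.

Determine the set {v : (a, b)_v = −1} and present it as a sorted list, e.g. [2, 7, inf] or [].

Mod squares: a ≡ -46149730, b ≡ -290. Check v ∈ {∞, 2, 3, 5, 7, 11, 13, 17, 23, 29, 37}.
v=29: a=29^-1·(≡23), b=29^1·(≡10) mod 29; (23|29)=+1, (10|29)=-1; (−1)^{-1·1·14}·(+1)^1·(-1)^-1 = -1.
v=13: a=13^-4·(≡4), b=13^-4·(≡3) mod 13; (4|13)=+1, (3|13)=+1; (−1)^{-4·-4·6}·(+1)^-4·(+1)^-4 = +1.
v=2: v_2(a)=1, v_2(b)=1; units ≡ 7, 7 (mod 8); ε·ε+αω+βω = 1·1+1·0+1·0 ≡ 1  ⇒  (a,b)_2 = -1.
v=23: a=23^3·(≡7), b=23^2·(≡1) mod 23; (7|23)=-1, (1|23)=+1; (−1)^{3·2·11}·(-1)^2·(+1)^3 = +1.
v=7: a=7^6·(≡6), b=7^4·(≡2) mod 7; (6|7)=-1, (2|7)=+1; (−1)^{6·4·3}·(-1)^4·(+1)^6 = +1.
v=3: a=3^-4·(≡2), b=3^-4·(≡1) mod 3; (2|3)=-1, (1|3)=+1; (−1)^{-4·-4·1}·(-1)^-4·(+1)^-4 = +1.
v=5: a=5^7·(≡4), b=5^5·(≡3) mod 5; (4|5)=+1, (3|5)=-1; (−1)^{7·5·2}·(+1)^5·(-1)^7 = -1.
v=11: a=11^3·(≡9), b=11^2·(≡7) mod 11; (9|11)=+1, (7|11)=-1; (−1)^{3·2·5}·(+1)^2·(-1)^3 = -1.
v=17: a=17^3·(≡6), b=17^2·(≡9) mod 17; (6|17)=-1, (9|17)=+1; (−1)^{3·2·8}·(-1)^2·(+1)^3 = +1.
v=∞: -46149730 < 0 and -290 < 0  ⇒  (a,b)_∞ = -1.
v=37: a=37^3·(≡19), b=37^2·(≡5) mod 37; (19|37)=-1, (5|37)=-1; (−1)^{3·2·18}·(-1)^2·(-1)^3 = -1.
|Ram(-46149730, -290)| = 6, even; anisotropic at {2, 5, 11, 29, 37, ∞}.

[2, 5, 11, 29, 37, inf]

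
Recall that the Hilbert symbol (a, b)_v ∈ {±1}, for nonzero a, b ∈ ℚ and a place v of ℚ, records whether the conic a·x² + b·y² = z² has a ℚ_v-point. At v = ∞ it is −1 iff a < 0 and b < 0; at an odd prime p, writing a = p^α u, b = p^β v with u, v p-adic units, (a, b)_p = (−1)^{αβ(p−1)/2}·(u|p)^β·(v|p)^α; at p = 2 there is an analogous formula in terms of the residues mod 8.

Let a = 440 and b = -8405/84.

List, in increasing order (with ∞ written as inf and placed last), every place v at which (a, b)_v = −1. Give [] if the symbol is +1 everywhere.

[2, 3, 5, 7]

Mod squares: a ≡ 110, b ≡ -105. Check v ∈ {∞, 2, 3, 5, 7, 11, 41}.
v=11: a=11^1·(≡7), b=11^0·(≡3) mod 11; (7|11)=-1, (3|11)=+1; (−1)^{1·0·5}·(-1)^0·(+1)^1 = +1.
v=7: a=7^0·(≡6), b=7^-1·(≡6) mod 7; (6|7)=-1, (6|7)=-1; (−1)^{0·-1·3}·(-1)^-1·(-1)^0 = -1.
v=5: a=5^1·(≡3), b=5^1·(≡1) mod 5; (3|5)=-1, (1|5)=+1; (−1)^{1·1·2}·(-1)^1·(+1)^1 = -1.
v=3: a=3^0·(≡2), b=3^-1·(≡1) mod 3; (2|3)=-1, (1|3)=+1; (−1)^{0·-1·1}·(-1)^-1·(+1)^0 = -1.
v=41: a=41^0·(≡30), b=41^2·(≡18) mod 41; (30|41)=-1, (18|41)=+1; (−1)^{0·2·20}·(-1)^2·(+1)^0 = +1.
v=2: v_2(a)=3, v_2(b)=-2; units ≡ 7, 7 (mod 8); ε·ε+αω+βω = 1·1+3·0+-2·0 ≡ 1  ⇒  (a,b)_2 = -1.
v=∞: 110 > 0 and -105 < 0  ⇒  (a,b)_∞ = +1.
|Ram(110, -105)| = 4, even; anisotropic at {2, 3, 5, 7}.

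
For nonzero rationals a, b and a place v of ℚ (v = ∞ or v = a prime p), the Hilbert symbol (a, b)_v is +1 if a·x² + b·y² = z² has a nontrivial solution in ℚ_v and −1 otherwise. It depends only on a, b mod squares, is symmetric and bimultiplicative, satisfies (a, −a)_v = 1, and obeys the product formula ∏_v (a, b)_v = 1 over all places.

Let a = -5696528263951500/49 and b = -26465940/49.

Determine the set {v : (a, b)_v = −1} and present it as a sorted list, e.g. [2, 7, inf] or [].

Mod squares: a ≡ -2635, b ≡ -85. Check v ∈ {∞, 2, 3, 5, 7, 17, 31}.
v=3: a=3^4·(≡2), b=3^4·(≡2) mod 3; (2|3)=-1, (2|3)=-1; (−1)^{4·4·1}·(-1)^4·(-1)^4 = +1.
v=∞: -2635 < 0 and -85 < 0  ⇒  (a,b)_∞ = -1.
v=17: a=17^3·(≡2), b=17^1·(≡14) mod 17; (2|17)=+1, (14|17)=-1; (−1)^{3·1·8}·(+1)^1·(-1)^3 = -1.
v=7: a=7^-2·(≡4), b=7^-2·(≡3) mod 7; (4|7)=+1, (3|7)=-1; (−1)^{-2·-2·3}·(+1)^-2·(-1)^-2 = +1.
v=5: a=5^3·(≡2), b=5^1·(≡3) mod 5; (2|5)=-1, (3|5)=-1; (−1)^{3·1·2}·(-1)^1·(-1)^3 = +1.
v=2: v_2(a)=2, v_2(b)=2; units ≡ 5, 3 (mod 8); ε·ε+αω+βω = 0·1+2·1+2·1 ≡ 0  ⇒  (a,b)_2 = +1.
v=31: a=31^5·(≡9), b=31^2·(≡20) mod 31; (9|31)=+1, (20|31)=+1; (−1)^{5·2·15}·(+1)^2·(+1)^5 = +1.
(-2635, -85 / ℚ) ramifies at {17, ∞}: a division algebra.

[17, inf]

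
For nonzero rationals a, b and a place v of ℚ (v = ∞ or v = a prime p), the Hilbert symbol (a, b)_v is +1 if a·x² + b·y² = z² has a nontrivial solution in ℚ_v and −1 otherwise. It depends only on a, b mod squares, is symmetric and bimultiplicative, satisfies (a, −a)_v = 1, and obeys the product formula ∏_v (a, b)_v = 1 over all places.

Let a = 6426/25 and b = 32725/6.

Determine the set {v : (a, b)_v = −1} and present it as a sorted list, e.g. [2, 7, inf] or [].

Mod squares: a ≡ 714, b ≡ 7854. Check v ∈ {∞, 2, 3, 5, 7, 11, 17}.
v=∞: 714 > 0 and 7854 > 0  ⇒  (a,b)_∞ = +1.
v=2: v_2(a)=1, v_2(b)=-1; units ≡ 5, 7 (mod 8); ε·ε+αω+βω = 0·1+1·0+-1·1 ≡ 1  ⇒  (a,b)_2 = -1.
v=7: a=7^1·(≡2), b=7^1·(≡1) mod 7; (2|7)=+1, (1|7)=+1; (−1)^{1·1·3}·(+1)^1·(+1)^1 = -1.
v=17: a=17^1·(≡9), b=17^1·(≡12) mod 17; (9|17)=+1, (12|17)=-1; (−1)^{1·1·8}·(+1)^1·(-1)^1 = -1.
v=3: a=3^3·(≡1), b=3^-1·(≡2) mod 3; (1|3)=+1, (2|3)=-1; (−1)^{3·-1·1}·(+1)^-1·(-1)^3 = +1.
v=11: a=11^0·(≡8), b=11^1·(≡10) mod 11; (8|11)=-1, (10|11)=-1; (−1)^{0·1·5}·(-1)^1·(-1)^0 = -1.
v=5: a=5^-2·(≡1), b=5^2·(≡4) mod 5; (1|5)=+1, (4|5)=+1; (−1)^{-2·2·2}·(+1)^2·(+1)^-2 = +1.
|Ram(714, 7854)| = 4, even; anisotropic at {2, 7, 11, 17}.

[2, 7, 11, 17]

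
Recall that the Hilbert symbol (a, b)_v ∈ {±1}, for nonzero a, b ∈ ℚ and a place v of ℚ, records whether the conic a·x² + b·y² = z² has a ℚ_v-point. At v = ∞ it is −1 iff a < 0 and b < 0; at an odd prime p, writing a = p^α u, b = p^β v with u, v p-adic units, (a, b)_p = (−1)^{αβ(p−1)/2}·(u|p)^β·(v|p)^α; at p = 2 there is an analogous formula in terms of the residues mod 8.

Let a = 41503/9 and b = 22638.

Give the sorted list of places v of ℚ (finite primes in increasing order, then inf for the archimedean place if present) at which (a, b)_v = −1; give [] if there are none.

[2, 11]

Mod squares: a ≡ 7, b ≡ 462. Check v ∈ {∞, 2, 3, 7, 11}.
v=2: v_2(a)=0, v_2(b)=1; units ≡ 7, 7 (mod 8); ε·ε+αω+βω = 1·1+0·0+1·0 ≡ 1  ⇒  (a,b)_2 = -1.
v=∞: 7 > 0 and 462 > 0  ⇒  (a,b)_∞ = +1.
v=3: a=3^-2·(≡1), b=3^1·(≡1) mod 3; (1|3)=+1, (1|3)=+1; (−1)^{-2·1·1}·(+1)^1·(+1)^-2 = +1.
v=7: a=7^3·(≡1), b=7^3·(≡3) mod 7; (1|7)=+1, (3|7)=-1; (−1)^{3·3·3}·(+1)^3·(-1)^3 = +1.
v=11: a=11^2·(≡10), b=11^1·(≡1) mod 11; (10|11)=-1, (1|11)=+1; (−1)^{2·1·5}·(-1)^1·(+1)^2 = -1.
Ram(7, 462) = {2, 11}; no ℚ_2-point on the conic.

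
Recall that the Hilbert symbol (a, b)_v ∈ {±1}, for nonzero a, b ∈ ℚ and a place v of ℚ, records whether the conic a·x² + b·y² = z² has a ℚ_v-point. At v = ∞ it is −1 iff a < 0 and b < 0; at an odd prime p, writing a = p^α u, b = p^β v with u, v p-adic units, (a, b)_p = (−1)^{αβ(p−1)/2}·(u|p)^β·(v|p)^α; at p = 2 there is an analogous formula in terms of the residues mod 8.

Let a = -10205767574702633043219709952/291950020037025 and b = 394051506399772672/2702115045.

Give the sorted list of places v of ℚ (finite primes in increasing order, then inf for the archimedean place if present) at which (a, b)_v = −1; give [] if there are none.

[2, 5, 19, 23]

Mod squares: a ≡ -14858, b ≡ 43010. Check v ∈ {∞, 2, 3, 5, 7, 11, 17, 19, 23, 41}.
v=2: v_2(a)=19, v_2(b)=15; units ≡ 3, 1 (mod 8); ε·ε+αω+βω = 1·0+19·0+15·1 ≡ 1  ⇒  (a,b)_2 = -1.
v=7: a=7^-6·(≡6), b=7^-2·(≡1) mod 7; (6|7)=-1, (1|7)=+1; (−1)^{-6·-2·3}·(-1)^-2·(+1)^-6 = +1.
v=11: a=11^10·(≡9), b=11^5·(≡4) mod 11; (9|11)=+1, (4|11)=+1; (−1)^{10·5·5}·(+1)^5·(+1)^10 = +1.
v=∞: -14858 < 0 and 43010 > 0  ⇒  (a,b)_∞ = +1.
v=17: a=17^1·(≡3), b=17^1·(≡5) mod 17; (3|17)=-1, (5|17)=-1; (−1)^{1·1·8}·(-1)^1·(-1)^1 = +1.
v=41: a=41^-2·(≡23), b=41^-2·(≡16) mod 41; (23|41)=+1, (16|41)=+1; (−1)^{-2·-2·20}·(+1)^-2·(+1)^-2 = +1.
v=3: a=3^-10·(≡1), b=3^-8·(≡2) mod 3; (1|3)=+1, (2|3)=-1; (−1)^{-10·-8·1}·(+1)^-8·(-1)^-10 = +1.
v=5: a=5^-2·(≡3), b=5^-1·(≡3) mod 5; (3|5)=-1, (3|5)=-1; (−1)^{-2·-1·2}·(-1)^-1·(-1)^-2 = -1.
v=19: a=19^3·(≡5), b=19^2·(≡13) mod 19; (5|19)=+1, (13|19)=-1; (−1)^{3·2·9}·(+1)^2·(-1)^3 = -1.
v=23: a=23^5·(≡5), b=23^3·(≡11) mod 23; (5|23)=-1, (11|23)=-1; (−1)^{5·3·11}·(-1)^3·(-1)^5 = -1.
Ram(-14858, 43010) = {2, 5, 19, 23}; no ℚ_2-point on the conic.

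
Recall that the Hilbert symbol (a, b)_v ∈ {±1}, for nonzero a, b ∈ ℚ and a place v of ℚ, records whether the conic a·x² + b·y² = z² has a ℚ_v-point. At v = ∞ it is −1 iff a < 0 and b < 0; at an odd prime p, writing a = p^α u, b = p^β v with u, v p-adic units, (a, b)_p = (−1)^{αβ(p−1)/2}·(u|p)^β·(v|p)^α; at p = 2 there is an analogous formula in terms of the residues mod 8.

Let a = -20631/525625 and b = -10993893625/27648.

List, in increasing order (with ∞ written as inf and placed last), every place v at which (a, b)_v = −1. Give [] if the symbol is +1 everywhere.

Mod squares: a ≡ -39, b ≡ -64515. Check v ∈ {∞, 2, 3, 5, 11, 13, 17, 23, 29}.
v=2: v_2(a)=0, v_2(b)=-10; units ≡ 1, 5 (mod 8); ε·ε+αω+βω = 0·0+0·1+-10·0 ≡ 0  ⇒  (a,b)_2 = +1.
v=∞: -39 < 0 and -64515 < 0  ⇒  (a,b)_∞ = -1.
v=29: a=29^-2·(≡21), b=29^0·(≡18) mod 29; (21|29)=-1, (18|29)=-1; (−1)^{-2·0·14}·(-1)^0·(-1)^-2 = +1.
v=3: a=3^1·(≡2), b=3^-3·(≡2) mod 3; (2|3)=-1, (2|3)=-1; (−1)^{1·-3·1}·(-1)^-3·(-1)^1 = -1.
v=13: a=13^1·(≡10), b=13^2·(≡9) mod 13; (10|13)=+1, (9|13)=+1; (−1)^{1·2·6}·(+1)^2·(+1)^1 = +1.
v=5: a=5^-4·(≡4), b=5^3·(≡2) mod 5; (4|5)=+1, (2|5)=-1; (−1)^{-4·3·2}·(+1)^3·(-1)^-4 = +1.
v=23: a=23^2·(≡5), b=23^1·(≡16) mod 23; (5|23)=-1, (16|23)=+1; (−1)^{2·1·11}·(-1)^1·(+1)^2 = -1.
v=11: a=11^0·(≡5), b=11^3·(≡5) mod 11; (5|11)=+1, (5|11)=+1; (−1)^{0·3·5}·(+1)^3·(+1)^0 = +1.
v=17: a=17^0·(≡12), b=17^1·(≡13) mod 17; (12|17)=-1, (13|17)=+1; (−1)^{0·1·8}·(-1)^1·(+1)^0 = -1.
|Ram(-39, -64515)| = 4, even; anisotropic at {3, 17, 23, ∞}.

[3, 17, 23, inf]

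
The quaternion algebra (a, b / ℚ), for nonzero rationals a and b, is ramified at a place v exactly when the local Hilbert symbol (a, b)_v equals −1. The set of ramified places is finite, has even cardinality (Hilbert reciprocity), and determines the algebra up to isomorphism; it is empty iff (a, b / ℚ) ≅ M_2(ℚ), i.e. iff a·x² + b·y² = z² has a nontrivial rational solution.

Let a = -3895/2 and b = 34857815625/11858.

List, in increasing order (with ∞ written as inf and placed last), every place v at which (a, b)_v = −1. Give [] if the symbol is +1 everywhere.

[19, 37]

Mod squares: a ≡ -7790, b ≡ 12393890. Check v ∈ {∞, 2, 3, 5, 7, 11, 19, 37, 41, 43}.
v=2: v_2(a)=-1, v_2(b)=-1; units ≡ 1, 1 (mod 8); ε·ε+αω+βω = 0·0+-1·0+-1·0 ≡ 0  ⇒  (a,b)_2 = +1.
v=43: a=43^0·(≡9), b=43^1·(≡9) mod 43; (9|43)=+1, (9|43)=+1; (−1)^{0·1·21}·(+1)^1·(+1)^0 = +1.
v=3: a=3^0·(≡1), b=3^2·(≡2) mod 3; (1|3)=+1, (2|3)=-1; (−1)^{0·2·1}·(+1)^2·(-1)^0 = +1.
v=∞: -7790 < 0 and 12393890 > 0  ⇒  (a,b)_∞ = +1.
v=41: a=41^1·(≡14), b=41^1·(≡26) mod 41; (14|41)=-1, (26|41)=-1; (−1)^{1·1·20}·(-1)^1·(-1)^1 = +1.
v=5: a=5^1·(≡3), b=5^5·(≡2) mod 5; (3|5)=-1, (2|5)=-1; (−1)^{1·5·2}·(-1)^5·(-1)^1 = +1.
v=7: a=7^0·(≡2), b=7^-2·(≡6) mod 7; (2|7)=+1, (6|7)=-1; (−1)^{0·-2·3}·(+1)^-2·(-1)^0 = +1.
v=19: a=19^1·(≡2), b=19^1·(≡10) mod 19; (2|19)=-1, (10|19)=-1; (−1)^{1·1·9}·(-1)^1·(-1)^1 = -1.
v=37: a=37^0·(≡32), b=37^1·(≡28) mod 37; (32|37)=-1, (28|37)=+1; (−1)^{0·1·18}·(-1)^1·(+1)^0 = -1.
v=11: a=11^0·(≡5), b=11^-2·(≡5) mod 11; (5|11)=+1, (5|11)=+1; (−1)^{0·-2·5}·(+1)^-2·(+1)^0 = +1.
|Ram(-7790, 12393890)| = 2, even; anisotropic at {19, 37}.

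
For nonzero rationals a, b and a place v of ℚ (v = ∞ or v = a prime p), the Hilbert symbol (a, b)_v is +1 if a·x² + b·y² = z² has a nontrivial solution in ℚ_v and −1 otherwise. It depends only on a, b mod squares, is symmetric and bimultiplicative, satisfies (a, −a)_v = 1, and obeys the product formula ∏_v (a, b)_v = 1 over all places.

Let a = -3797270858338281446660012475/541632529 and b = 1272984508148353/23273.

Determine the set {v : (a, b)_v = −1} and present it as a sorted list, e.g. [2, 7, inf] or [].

Mod squares: a ≡ -96019, b ≡ 13889. Check v ∈ {∞, 2, 3, 5, 7, 11, 13, 17, 19, 29, 37, 43}.
v=17: a=17^-2·(≡10), b=17^-1·(≡16) mod 17; (10|17)=-1, (16|17)=+1; (−1)^{-2·-1·8}·(-1)^-1·(+1)^-2 = -1.
v=∞: -96019 < 0 and 13889 > 0  ⇒  (a,b)_∞ = +1.
v=5: a=5^2·(≡4), b=5^0·(≡1) mod 5; (4|5)=+1, (1|5)=+1; (−1)^{2·0·2}·(+1)^0·(+1)^2 = +1.
v=43: a=43^5·(≡39), b=43^3·(≡39) mod 43; (39|43)=-1, (39|43)=-1; (−1)^{5·3·21}·(-1)^3·(-1)^5 = -1.
v=3: a=3^2·(≡2), b=3^0·(≡2) mod 3; (2|3)=-1, (2|3)=-1; (−1)^{2·0·1}·(-1)^0·(-1)^2 = +1.
v=37: a=37^-4·(≡10), b=37^-2·(≡31) mod 37; (10|37)=+1, (31|37)=-1; (−1)^{-4·-2·18}·(+1)^-2·(-1)^-4 = +1.
v=29: a=29^3·(≡1), b=29^2·(≡26) mod 29; (1|29)=+1, (26|29)=-1; (−1)^{3·2·14}·(+1)^2·(-1)^3 = -1.
v=7: a=7^3·(≡6), b=7^2·(≡2) mod 7; (6|7)=-1, (2|7)=+1; (−1)^{3·2·3}·(-1)^2·(+1)^3 = +1.
v=13: a=13^4·(≡4), b=13^2·(≡8) mod 13; (4|13)=+1, (8|13)=-1; (−1)^{4·2·6}·(+1)^2·(-1)^4 = +1.
v=19: a=19^2·(≡1), b=19^1·(≡17) mod 19; (1|19)=+1, (17|19)=+1; (−1)^{2·1·9}·(+1)^1·(+1)^2 = +1.
v=11: a=11^3·(≡1), b=11^2·(≡10) mod 11; (1|11)=+1, (10|11)=-1; (−1)^{3·2·5}·(+1)^2·(-1)^3 = -1.
v=2: v_2(a)=0, v_2(b)=0; units ≡ 5, 1 (mod 8); ε·ε+αω+βω = 0·0+0·0+0·1 ≡ 0  ⇒  (a,b)_2 = +1.
(-96019, 13889 / ℚ) ramifies at {11, 17, 29, 43}: a division algebra.

[11, 17, 29, 43]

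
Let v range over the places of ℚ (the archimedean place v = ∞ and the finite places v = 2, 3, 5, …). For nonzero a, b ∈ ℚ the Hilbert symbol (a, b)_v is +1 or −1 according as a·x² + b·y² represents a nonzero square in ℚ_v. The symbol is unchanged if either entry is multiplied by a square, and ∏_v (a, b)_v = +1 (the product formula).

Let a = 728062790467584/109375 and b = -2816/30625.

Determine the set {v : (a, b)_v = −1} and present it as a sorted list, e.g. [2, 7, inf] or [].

Mod squares: a ≡ 5187, b ≡ -11. Check v ∈ {∞, 2, 3, 5, 7, 11, 13, 19}.
v=11: a=11^4·(≡7), b=11^1·(≡8) mod 11; (7|11)=-1, (8|11)=-1; (−1)^{4·1·5}·(-1)^1·(-1)^4 = -1.
v=13: a=13^1·(≡10), b=13^0·(≡7) mod 13; (10|13)=+1, (7|13)=-1; (−1)^{1·0·6}·(+1)^0·(-1)^1 = -1.
v=7: a=7^-1·(≡5), b=7^-2·(≡6) mod 7; (5|7)=-1, (6|7)=-1; (−1)^{-1·-2·3}·(-1)^-2·(-1)^-1 = -1.
v=19: a=19^1·(≡9), b=19^0·(≡14) mod 19; (9|19)=+1, (14|19)=-1; (−1)^{1·0·9}·(+1)^0·(-1)^1 = -1.
v=2: v_2(a)=26, v_2(b)=8; units ≡ 3, 5 (mod 8); ε·ε+αω+βω = 1·0+26·1+8·1 ≡ 0  ⇒  (a,b)_2 = +1.
v=5: a=5^-6·(≡2), b=5^-4·(≡1) mod 5; (2|5)=-1, (1|5)=+1; (−1)^{-6·-4·2}·(-1)^-4·(+1)^-6 = +1.
v=∞: 5187 > 0 and -11 < 0  ⇒  (a,b)_∞ = +1.
v=3: a=3^1·(≡1), b=3^0·(≡1) mod 3; (1|3)=+1, (1|3)=+1; (−1)^{1·0·1}·(+1)^0·(+1)^1 = +1.
Ram(5187, -11) = {7, 11, 13, 19}; no ℚ_7-point on the conic.

[7, 11, 13, 19]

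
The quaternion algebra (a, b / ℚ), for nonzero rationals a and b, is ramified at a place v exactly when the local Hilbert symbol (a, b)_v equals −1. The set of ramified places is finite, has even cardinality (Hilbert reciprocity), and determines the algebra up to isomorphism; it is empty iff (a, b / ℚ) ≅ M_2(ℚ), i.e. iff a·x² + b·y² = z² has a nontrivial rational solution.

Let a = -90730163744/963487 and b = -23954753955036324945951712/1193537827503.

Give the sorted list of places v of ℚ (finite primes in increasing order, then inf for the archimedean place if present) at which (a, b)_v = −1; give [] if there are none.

[7, 19, 23, inf]

(a, b) ≡ (-177422, -7714) mod (ℚ^×)²; places V = {2, 3, 7, 11, 13, 19, 23, 29, 43, 53, ∞}.
(a,b)_13: α=0, u≡8; β=2, v≡11 (mod 13); (8|13)=-1, (11|13)=-1; sign (−1)^0·-1^2·-1^0 = +1.
(a,b)_7: α=-3, u≡2; β=-5, v≡1 (mod 7); (2|7)=+1, (1|7)=+1; sign (−1)^1·+1^-5·+1^-3 = -1.
(a,b)_11: α=2, u≡7; β=4, v≡7 (mod 11); (7|11)=-1, (7|11)=-1; sign (−1)^0·-1^4·-1^2 = +1.
(a,b)_29: α=1, u≡25; β=3, v≡16 (mod 29); (25|29)=+1, (16|29)=+1; sign (−1)^0·+1^3·+1^1 = +1.
(a,b)_3: α=0, u≡1; β=-2, v≡2 (mod 3); (1|3)=+1, (2|3)=-1; sign (−1)^0·+1^-2·-1^0 = +1.
(a,b)_23: α=1, u≡11; β=2, v≡5 (mod 23); (11|23)=-1, (5|23)=-1; sign (−1)^0·-1^2·-1^1 = -1.
(a,b)_∞: sgn(-177422)=−, sgn(-7714)=−, so -1.
(a,b)_19: α=1, u≡3; β=3, v≡2 (mod 19); (3|19)=-1, (2|19)=-1; sign (−1)^1·-1^3·-1^1 = -1.
(a,b)_53: α=-2, u≡34; β=-4, v≡40 (mod 53); (34|53)=-1, (40|53)=+1; sign (−1)^0·-1^-4·+1^-2 = +1.
(a,b)_2: α=5, β=5; u≡1, v≡7 (mod 8); ε(u)ε(v)=0·1, αω(v)=5·0, βω(u)=5·0; sum ≡ 0  ⇒  +1.
(a,b)_43: α=2, u≡29; β=4, v≡29 (mod 43); (29|43)=-1, (29|43)=-1; sign (−1)^0·-1^4·-1^2 = +1.
|Ram(-177422, -7714)| = 4, even; anisotropic at {7, 19, 23, ∞}.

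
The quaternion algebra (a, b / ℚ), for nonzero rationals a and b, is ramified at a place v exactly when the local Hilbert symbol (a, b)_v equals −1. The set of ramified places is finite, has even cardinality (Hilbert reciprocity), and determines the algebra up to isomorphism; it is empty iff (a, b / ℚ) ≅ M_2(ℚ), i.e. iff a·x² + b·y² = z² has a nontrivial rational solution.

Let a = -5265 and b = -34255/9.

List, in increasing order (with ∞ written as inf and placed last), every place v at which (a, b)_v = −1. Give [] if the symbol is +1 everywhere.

Mod squares: a ≡ -65, b ≡ -34255. Check v ∈ {∞, 2, 3, 5, 13, 17, 31}.
v=17: a=17^0·(≡5), b=17^1·(≡16) mod 17; (5|17)=-1, (16|17)=+1; (−1)^{0·1·8}·(-1)^1·(+1)^0 = -1.
v=2: v_2(a)=0, v_2(b)=0; units ≡ 7, 1 (mod 8); ε·ε+αω+βω = 1·0+0·0+0·0 ≡ 0  ⇒  (a,b)_2 = +1.
v=3: a=3^4·(≡1), b=3^-2·(≡2) mod 3; (1|3)=+1, (2|3)=-1; (−1)^{4·-2·1}·(+1)^-2·(-1)^4 = +1.
v=5: a=5^1·(≡2), b=5^1·(≡1) mod 5; (2|5)=-1, (1|5)=+1; (−1)^{1·1·2}·(-1)^1·(+1)^1 = -1.
v=13: a=13^1·(≡11), b=13^1·(≡12) mod 13; (11|13)=-1, (12|13)=+1; (−1)^{1·1·6}·(-1)^1·(+1)^1 = -1.
v=∞: -65 < 0 and -34255 < 0  ⇒  (a,b)_∞ = -1.
v=31: a=31^0·(≡5), b=31^1·(≡15) mod 31; (5|31)=+1, (15|31)=-1; (−1)^{0·1·15}·(+1)^1·(-1)^0 = +1.
Ram(-65, -34255) = {5, 13, 17, ∞}; no ℚ_5-point on the conic.

[5, 13, 17, inf]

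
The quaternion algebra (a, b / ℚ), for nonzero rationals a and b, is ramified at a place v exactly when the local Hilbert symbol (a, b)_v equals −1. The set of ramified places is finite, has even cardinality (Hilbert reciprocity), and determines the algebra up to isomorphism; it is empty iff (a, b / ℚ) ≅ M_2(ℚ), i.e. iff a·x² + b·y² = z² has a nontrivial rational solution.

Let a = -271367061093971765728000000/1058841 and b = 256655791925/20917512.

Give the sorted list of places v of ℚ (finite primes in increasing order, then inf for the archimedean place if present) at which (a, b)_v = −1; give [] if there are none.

(a, b) ≡ (-530062, 420394) mod (ℚ^×)²; places V = {2, 3, 5, 7, 11, 13, 17, 19, 23, 29, 37, ∞}.
(a,b)_29: α=1, u≡10; β=0, v≡3 (mod 29); (10|29)=-1, (3|29)=-1; sign (−1)^0·-1^0·-1^1 = -1.
(a,b)_23: α=4, u≡11; β=1, v≡8 (mod 23); (11|23)=-1, (8|23)=+1; sign (−1)^0·-1^1·+1^4 = -1.
(a,b)_5: α=6, u≡3; β=2, v≡1 (mod 5); (3|5)=-1, (1|5)=+1; sign (−1)^0·-1^2·+1^6 = +1.
(a,b)_11: α=0, u≡10; β=-2, v≡7 (mod 11); (10|11)=-1, (7|11)=-1; sign (−1)^0·-1^-2·-1^0 = +1.
(a,b)_∞: sgn(-530062)=−, sgn(420394)=+, so +1.
(a,b)_19: α=1, u≡14; β=1, v≡2 (mod 19); (14|19)=-1, (2|19)=-1; sign (−1)^1·-1^1·-1^1 = -1.
(a,b)_37: α=3, u≡27; β=1, v≡34 (mod 37); (27|37)=+1, (34|37)=+1; sign (−1)^0·+1^1·+1^3 = +1.
(a,b)_7: α=-6, u≡3; β=-4, v≡2 (mod 7); (3|7)=-1, (2|7)=+1; sign (−1)^0·-1^-4·+1^-6 = +1.
(a,b)_17: α=4, u≡8; β=2, v≡2 (mod 17); (8|17)=+1, (2|17)=+1; sign (−1)^0·+1^2·+1^4 = +1.
(a,b)_2: α=11, β=-3; u≡1, v≡5 (mod 8); ε(u)ε(v)=0·0, αω(v)=11·1, βω(u)=-3·0; sum ≡ 1  ⇒  -1.
(a,b)_3: α=-2, u≡2; β=-2, v≡1 (mod 3); (2|3)=-1, (1|3)=+1; sign (−1)^0·-1^-2·+1^-2 = +1.
(a,b)_13: α=1, u≡8; β=3, v≡7 (mod 13); (8|13)=-1, (7|13)=-1; sign (−1)^0·-1^3·-1^1 = +1.
(-530062, 420394 / ℚ) ramifies at {2, 19, 23, 29}: a division algebra.

[2, 19, 23, 29]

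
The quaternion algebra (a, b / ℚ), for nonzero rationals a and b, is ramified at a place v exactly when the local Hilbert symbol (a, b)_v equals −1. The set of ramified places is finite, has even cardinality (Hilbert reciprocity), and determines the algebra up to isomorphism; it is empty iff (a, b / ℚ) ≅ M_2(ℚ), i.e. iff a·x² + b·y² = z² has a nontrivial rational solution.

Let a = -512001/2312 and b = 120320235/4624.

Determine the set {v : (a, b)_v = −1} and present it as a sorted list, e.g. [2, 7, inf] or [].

[3, 5]

Mod squares: a ≡ -258, b ≡ 30315. Check v ∈ {∞, 2, 3, 5, 7, 17, 43, 47}.
v=43: a=43^1·(≡34), b=43^1·(≡4) mod 43; (34|43)=-1, (4|43)=+1; (−1)^{1·1·21}·(-1)^1·(+1)^1 = +1.
v=7: a=7^2·(≡1), b=7^2·(≡5) mod 7; (1|7)=+1, (5|7)=-1; (−1)^{2·2·3}·(+1)^2·(-1)^2 = +1.
v=3: a=3^5·(≡1), b=3^5·(≡1) mod 3; (1|3)=+1, (1|3)=+1; (−1)^{5·5·1}·(+1)^5·(+1)^5 = -1.
v=2: v_2(a)=-3, v_2(b)=-4; units ≡ 7, 3 (mod 8); ε·ε+αω+βω = 1·1+-3·1+-4·0 ≡ 0  ⇒  (a,b)_2 = +1.
v=∞: -258 < 0 and 30315 > 0  ⇒  (a,b)_∞ = +1.
v=5: a=5^0·(≡2), b=5^1·(≡3) mod 5; (2|5)=-1, (3|5)=-1; (−1)^{0·1·2}·(-1)^1·(-1)^0 = -1.
v=47: a=47^0·(≡28), b=47^1·(≡24) mod 47; (28|47)=+1, (24|47)=+1; (−1)^{0·1·23}·(+1)^1·(+1)^0 = +1.
v=17: a=17^-2·(≡7), b=17^-2·(≡2) mod 17; (7|17)=-1, (2|17)=+1; (−1)^{-2·-2·8}·(-1)^-2·(+1)^-2 = +1.
|Ram(-258, 30315)| = 2, even; anisotropic at {3, 5}.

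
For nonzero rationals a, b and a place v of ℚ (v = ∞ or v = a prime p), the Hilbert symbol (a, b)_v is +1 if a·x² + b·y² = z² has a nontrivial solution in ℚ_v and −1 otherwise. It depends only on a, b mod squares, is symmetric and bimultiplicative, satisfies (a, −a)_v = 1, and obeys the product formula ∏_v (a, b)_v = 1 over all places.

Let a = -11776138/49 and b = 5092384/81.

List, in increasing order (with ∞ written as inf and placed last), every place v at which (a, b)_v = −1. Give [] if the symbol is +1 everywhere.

(a, b) ≡ (-8602, 318274) mod (ℚ^×)²; places V = {2, 3, 7, 11, 17, 23, 37, ∞}.
(a,b)_2: α=1, β=5; u≡3, v≡1 (mod 8); ε(u)ε(v)=1·0, αω(v)=1·0, βω(u)=5·1; sum ≡ 1  ⇒  -1.
(a,b)_23: α=1, u≡22; β=1, v≡20 (mod 23); (22|23)=-1, (20|23)=-1; sign (−1)^1·-1^1·-1^1 = -1.
(a,b)_37: α=2, u≡17; β=1, v≡20 (mod 37); (17|37)=-1, (20|37)=-1; sign (−1)^0·-1^1·-1^2 = -1.
(a,b)_11: α=1, u≡10; β=1, v≡5 (mod 11); (10|11)=-1, (5|11)=+1; sign (−1)^1·-1^1·+1^1 = +1.
(a,b)_17: α=1, u≡16; β=1, v≡14 (mod 17); (16|17)=+1, (14|17)=-1; sign (−1)^0·+1^1·-1^1 = -1.
(a,b)_7: α=-2, u≡4; β=0, v≡6 (mod 7); (4|7)=+1, (6|7)=-1; sign (−1)^0·+1^0·-1^-2 = +1.
(a,b)_∞: sgn(-8602)=−, sgn(318274)=+, so +1.
(a,b)_3: α=0, u≡2; β=-4, v≡1 (mod 3); (2|3)=-1, (1|3)=+1; sign (−1)^0·-1^-4·+1^0 = +1.
Ram(-8602, 318274) = {2, 17, 23, 37}; no ℚ_2-point on the conic.

[2, 17, 23, 37]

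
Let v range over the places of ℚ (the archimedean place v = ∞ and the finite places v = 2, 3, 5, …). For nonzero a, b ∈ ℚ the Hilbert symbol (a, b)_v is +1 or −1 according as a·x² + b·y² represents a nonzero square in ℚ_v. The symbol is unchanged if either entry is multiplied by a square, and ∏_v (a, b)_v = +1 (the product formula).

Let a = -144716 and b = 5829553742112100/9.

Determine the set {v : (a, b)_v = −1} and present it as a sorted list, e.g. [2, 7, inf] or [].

[13, 23]

(a, b) ≡ (-299, 3289) mod (ℚ^×)²; places V = {2, 3, 5, 7, 11, 13, 19, 23, ∞}.
(a,b)_23: α=1, u≡10; β=1, v≡15 (mod 23); (10|23)=-1, (15|23)=-1; sign (−1)^1·-1^1·-1^1 = -1.
(a,b)_2: α=2, β=2; u≡5, v≡1 (mod 8); ε(u)ε(v)=0·0, αω(v)=2·0, βω(u)=2·1; sum ≡ 0  ⇒  +1.
(a,b)_13: α=1, u≡9; β=3, v≡2 (mod 13); (9|13)=+1, (2|13)=-1; sign (−1)^0·+1^3·-1^1 = -1.
(a,b)_11: α=2, u≡3; β=3, v≡2 (mod 11); (3|11)=+1, (2|11)=-1; sign (−1)^0·+1^3·-1^2 = +1.
(a,b)_5: α=0, u≡4; β=2, v≡1 (mod 5); (4|5)=+1, (1|5)=+1; sign (−1)^0·+1^2·+1^0 = +1.
(a,b)_∞: sgn(-299)=−, sgn(3289)=+, so +1.
(a,b)_3: α=0, u≡1; β=-2, v≡1 (mod 3); (1|3)=+1, (1|3)=+1; sign (−1)^0·+1^-2·+1^0 = +1.
(a,b)_7: α=0, u≡2; β=4, v≡6 (mod 7); (2|7)=+1, (6|7)=-1; sign (−1)^0·+1^4·-1^0 = +1.
(a,b)_19: α=0, u≡7; β=2, v≡3 (mod 19); (7|19)=+1, (3|19)=-1; sign (−1)^0·+1^2·-1^0 = +1.
|Ram(-299, 3289)| = 2, even; anisotropic at {13, 23}.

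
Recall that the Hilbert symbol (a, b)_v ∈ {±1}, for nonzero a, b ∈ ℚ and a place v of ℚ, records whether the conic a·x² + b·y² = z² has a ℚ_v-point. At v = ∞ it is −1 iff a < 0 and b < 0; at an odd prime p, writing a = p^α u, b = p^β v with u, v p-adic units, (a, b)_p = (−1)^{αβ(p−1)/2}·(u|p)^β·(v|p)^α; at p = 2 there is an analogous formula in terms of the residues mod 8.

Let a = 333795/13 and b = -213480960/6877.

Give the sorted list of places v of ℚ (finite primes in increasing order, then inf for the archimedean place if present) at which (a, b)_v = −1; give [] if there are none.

[3, 5, 11, 13]

(a, b) ≡ (15015, -30030) mod (ℚ^×)²; places V = {2, 3, 5, 7, 11, 13, 17, 19, 23, ∞}.
(a,b)_11: α=1, u≡9; β=1, v≡3 (mod 11); (9|11)=+1, (3|11)=+1; sign (−1)^1·+1^1·+1^1 = -1.
(a,b)_∞: sgn(15015)=+, sgn(-30030)=−, so +1.
(a,b)_3: α=1, u≡1; β=1, v≡1 (mod 3); (1|3)=+1, (1|3)=+1; sign (−1)^1·+1^1·+1^1 = -1.
(a,b)_7: α=1, u≡6; β=1, v≡4 (mod 7); (6|7)=-1, (4|7)=+1; sign (−1)^1·-1^1·+1^1 = +1.
(a,b)_5: α=1, u≡3; β=1, v≡4 (mod 5); (3|5)=-1, (4|5)=+1; sign (−1)^0·-1^1·+1^1 = -1.
(a,b)_23: α=0, u≡5; β=-2, v≡2 (mod 23); (5|23)=-1, (2|23)=+1; sign (−1)^0·-1^-2·+1^0 = +1.
(a,b)_13: α=-1, u≡7; β=-1, v≡1 (mod 13); (7|13)=-1, (1|13)=+1; sign (−1)^0·-1^-1·+1^-1 = -1.
(a,b)_17: α=2, u≡13; β=0, v≡16 (mod 17); (13|17)=+1, (16|17)=+1; sign (−1)^0·+1^0·+1^2 = +1.
(a,b)_19: α=0, u≡9; β=2, v≡4 (mod 19); (9|19)=+1, (4|19)=+1; sign (−1)^0·+1^2·+1^0 = +1.
(a,b)_2: α=0, β=9; u≡7, v≡1 (mod 8); ε(u)ε(v)=1·0, αω(v)=0·0, βω(u)=9·0; sum ≡ 0  ⇒  +1.
(15015, -30030 / ℚ) ramifies at {3, 5, 11, 13}: a division algebra.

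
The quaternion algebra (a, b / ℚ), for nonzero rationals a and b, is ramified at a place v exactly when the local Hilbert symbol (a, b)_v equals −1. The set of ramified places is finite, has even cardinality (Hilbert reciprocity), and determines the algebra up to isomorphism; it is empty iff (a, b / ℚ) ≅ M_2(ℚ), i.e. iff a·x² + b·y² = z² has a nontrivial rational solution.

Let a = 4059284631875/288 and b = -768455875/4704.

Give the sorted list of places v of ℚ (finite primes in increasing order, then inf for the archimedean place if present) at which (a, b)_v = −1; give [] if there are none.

[5, 23]

(a, b) ≡ (22, -690) mod (ℚ^×)²; places V = {2, 3, 5, 7, 11, 23, 47, ∞}.
(a,b)_7: α=0, u≡4; β=-2, v≡6 (mod 7); (4|7)=+1, (6|7)=-1; sign (−1)^0·+1^-2·-1^0 = +1.
(a,b)_5: α=4, u≡2; β=3, v≡2 (mod 5); (2|5)=-1, (2|5)=-1; sign (−1)^0·-1^3·-1^4 = -1.
(a,b)_11: α=3, u≡7; β=2, v≡9 (mod 11); (7|11)=-1, (9|11)=+1; sign (−1)^0·-1^2·+1^3 = +1.
(a,b)_47: α=4, u≡35; β=2, v≡40 (mod 47); (35|47)=-1, (40|47)=-1; sign (−1)^0·-1^2·-1^4 = +1.
(a,b)_3: α=-2, u≡1; β=-1, v≡1 (mod 3); (1|3)=+1, (1|3)=+1; sign (−1)^0·+1^-1·+1^-2 = +1.
(a,b)_23: α=0, u≡22; β=1, v≡18 (mod 23); (22|23)=-1, (18|23)=+1; sign (−1)^0·-1^1·+1^0 = -1.
(a,b)_∞: sgn(22)=+, sgn(-690)=−, so +1.
(a,b)_2: α=-5, β=-5; u≡3, v≡7 (mod 8); ε(u)ε(v)=1·1, αω(v)=-5·0, βω(u)=-5·1; sum ≡ 0  ⇒  +1.
(22, -690 / ℚ) ramifies at {5, 23}: a division algebra.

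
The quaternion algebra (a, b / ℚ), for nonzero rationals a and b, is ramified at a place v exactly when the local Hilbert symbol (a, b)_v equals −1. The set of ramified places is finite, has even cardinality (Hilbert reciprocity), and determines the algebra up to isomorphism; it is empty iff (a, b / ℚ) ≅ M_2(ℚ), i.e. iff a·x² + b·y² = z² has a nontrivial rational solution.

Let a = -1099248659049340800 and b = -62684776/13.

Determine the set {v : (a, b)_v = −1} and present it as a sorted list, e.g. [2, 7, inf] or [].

[7, 11, 13, inf]

(a, b) ≡ (-5278, -2002) mod (ℚ^×)²; places V = {2, 3, 5, 7, 11, 13, 29, ∞}.
(a,b)_2: α=7, β=3; u≡1, v≡7 (mod 8); ε(u)ε(v)=0·1, αω(v)=7·0, βω(u)=3·0; sum ≡ 0  ⇒  +1.
(a,b)_5: α=2, u≡3; β=0, v≡3 (mod 5); (3|5)=-1, (3|5)=-1; sign (−1)^0·-1^0·-1^2 = +1.
(a,b)_3: α=2, u≡2; β=0, v≡2 (mod 3); (2|3)=-1, (2|3)=-1; sign (−1)^0·-1^0·-1^2 = +1.
(a,b)_∞: sgn(-5278)=−, sgn(-2002)=−, so -1.
(a,b)_13: α=3, u≡1; β=-1, v≡2 (mod 13); (1|13)=+1, (2|13)=-1; sign (−1)^0·+1^-1·-1^3 = -1.
(a,b)_11: α=2, u≡2; β=3, v≡3 (mod 11); (2|11)=-1, (3|11)=+1; sign (−1)^0·-1^3·+1^2 = -1.
(a,b)_7: α=1, u≡4; β=1, v≡1 (mod 7); (4|7)=+1, (1|7)=+1; sign (−1)^1·+1^1·+1^1 = -1.
(a,b)_29: α=5, u≡10; β=2, v≡4 (mod 29); (10|29)=-1, (4|29)=+1; sign (−1)^0·-1^2·+1^5 = +1.
|Ram(-5278, -2002)| = 4, even; anisotropic at {7, 11, 13, ∞}.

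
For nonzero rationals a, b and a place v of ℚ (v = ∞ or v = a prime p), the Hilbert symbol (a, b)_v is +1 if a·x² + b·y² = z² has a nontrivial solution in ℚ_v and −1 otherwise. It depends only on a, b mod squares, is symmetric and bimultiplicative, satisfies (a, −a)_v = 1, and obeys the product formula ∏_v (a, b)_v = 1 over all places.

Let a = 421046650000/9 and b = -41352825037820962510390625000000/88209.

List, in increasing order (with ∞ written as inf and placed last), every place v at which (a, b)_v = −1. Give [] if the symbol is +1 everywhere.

(a, b) ≡ (50065, -103385) mod (ℚ^×)²; places V = {2, 3, 5, 11, 17, 19, 23, 29, 31, ∞}.
(a,b)_11: α=0, u≡1; β=-2, v≡3 (mod 11); (1|11)=+1, (3|11)=+1; sign (−1)^0·+1^-2·+1^0 = +1.
(a,b)_5: α=5, u≡2; β=13, v≡2 (mod 5); (2|5)=-1, (2|5)=-1; sign (−1)^0·-1^13·-1^5 = +1.
(a,b)_17: α=1, u≡1; β=2, v≡4 (mod 17); (1|17)=+1, (4|17)=+1; sign (−1)^0·+1^2·+1^1 = +1.
(a,b)_19: α=1, u≡18; β=4, v≡8 (mod 19); (18|19)=-1, (8|19)=-1; sign (−1)^0·-1^4·-1^1 = -1.
(a,b)_∞: sgn(50065)=+, sgn(-103385)=−, so +1.
(a,b)_2: α=4, β=6; u≡1, v≡7 (mod 8); ε(u)ε(v)=0·1, αω(v)=4·0, βω(u)=6·0; sum ≡ 0  ⇒  +1.
(a,b)_29: α=2, u≡10; β=5, v≡26 (mod 29); (10|29)=-1, (26|29)=-1; sign (−1)^0·-1^5·-1^2 = -1.
(a,b)_31: α=1, u≡24; β=3, v≡12 (mod 31); (24|31)=-1, (12|31)=-1; sign (−1)^1·-1^3·-1^1 = -1.
(a,b)_23: α=0, u≡5; β=1, v≡3 (mod 23); (5|23)=-1, (3|23)=+1; sign (−1)^0·-1^1·+1^0 = -1.
(a,b)_3: α=-2, u≡1; β=-6, v≡1 (mod 3); (1|3)=+1, (1|3)=+1; sign (−1)^0·+1^-6·+1^-2 = +1.
(50065, -103385 / ℚ) ramifies at {19, 23, 29, 31}: a division algebra.

[19, 23, 29, 31]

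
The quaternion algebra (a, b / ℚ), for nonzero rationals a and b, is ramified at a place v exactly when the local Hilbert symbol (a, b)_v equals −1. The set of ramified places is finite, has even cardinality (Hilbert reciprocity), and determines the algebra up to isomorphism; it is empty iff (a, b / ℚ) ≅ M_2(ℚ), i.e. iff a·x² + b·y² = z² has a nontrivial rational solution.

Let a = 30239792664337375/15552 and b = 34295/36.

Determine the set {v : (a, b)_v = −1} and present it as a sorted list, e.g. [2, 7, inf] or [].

(a, b) ≡ (45885, 95) mod (ℚ^×)²; places V = {2, 3, 5, 7, 19, 23, 41, ∞}.
(a,b)_19: α=7, u≡15; β=3, v≡7 (mod 19); (15|19)=-1, (7|19)=+1; sign (−1)^1·-1^3·+1^7 = +1.
(a,b)_2: α=-6, β=-2; u≡5, v≡7 (mod 8); ε(u)ε(v)=0·1, αω(v)=-6·0, βω(u)=-2·1; sum ≡ 0  ⇒  +1.
(a,b)_5: α=3, u≡2; β=1, v≡4 (mod 5); (2|5)=-1, (4|5)=+1; sign (−1)^0·-1^1·+1^3 = -1.
(a,b)_3: α=-5, u≡1; β=-2, v≡2 (mod 3); (1|3)=+1, (2|3)=-1; sign (−1)^0·+1^-2·-1^-5 = -1.
(a,b)_7: α=1, u≡5; β=0, v≡2 (mod 7); (5|7)=-1, (2|7)=+1; sign (−1)^0·-1^0·+1^1 = +1.
(a,b)_23: α=1, u≡19; β=0, v≡9 (mod 23); (19|23)=-1, (9|23)=+1; sign (−1)^0·-1^0·+1^1 = +1.
(a,b)_∞: sgn(45885)=+, sgn(95)=+, so +1.
(a,b)_41: α=2, u≡24; β=0, v≡29 (mod 41); (24|41)=-1, (29|41)=-1; sign (−1)^0·-1^0·-1^2 = +1.
Ram(45885, 95) = {3, 5}; no ℚ_3-point on the conic.

[3, 5]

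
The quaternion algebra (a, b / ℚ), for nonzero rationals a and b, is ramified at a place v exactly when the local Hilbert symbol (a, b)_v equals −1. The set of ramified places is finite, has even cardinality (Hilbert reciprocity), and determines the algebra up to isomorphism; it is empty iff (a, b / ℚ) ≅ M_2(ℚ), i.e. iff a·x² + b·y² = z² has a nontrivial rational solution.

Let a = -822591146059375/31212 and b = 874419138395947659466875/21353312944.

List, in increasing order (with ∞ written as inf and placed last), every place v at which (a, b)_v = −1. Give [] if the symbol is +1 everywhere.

[5, 11]

(a, b) ≡ (-165, 57) mod (ℚ^×)²; places V = {2, 3, 5, 7, 11, 17, 19, 29, 37, 41, ∞}.
(a,b)_11: α=3, u≡6; β=4, v≡2 (mod 11); (6|11)=-1, (2|11)=-1; sign (−1)^0·-1^4·-1^3 = -1.
(a,b)_3: α=-3, u≡2; β=1, v≡1 (mod 3); (2|3)=-1, (1|3)=+1; sign (−1)^1·-1^1·+1^-3 = +1.
(a,b)_19: α=0, u≡1; β=-1, v≡2 (mod 19); (1|19)=+1, (2|19)=-1; sign (−1)^0·+1^-1·-1^0 = +1.
(a,b)_41: α=2, u≡32; β=2, v≡31 (mod 41); (32|41)=+1, (31|41)=+1; sign (−1)^0·+1^2·+1^2 = +1.
(a,b)_7: α=6, u≡3; β=12, v≡1 (mod 7); (3|7)=-1, (1|7)=+1; sign (−1)^0·-1^12·+1^6 = +1.
(a,b)_29: α=0, u≡4; β=-2, v≡24 (mod 29); (4|29)=+1, (24|29)=+1; sign (−1)^0·+1^-2·+1^0 = +1.
(a,b)_2: α=-2, β=-4; u≡3, v≡1 (mod 8); ε(u)ε(v)=1·0, αω(v)=-2·0, βω(u)=-4·1; sum ≡ 0  ⇒  +1.
(a,b)_37: α=0, u≡2; β=2, v≡15 (mod 37); (2|37)=-1, (15|37)=-1; sign (−1)^0·-1^2·-1^0 = +1.
(a,b)_17: α=-2, u≡6; β=-4, v≡12 (mod 17); (6|17)=-1, (12|17)=-1; sign (−1)^0·-1^-4·-1^-2 = +1.
(a,b)_∞: sgn(-165)=−, sgn(57)=+, so +1.
(a,b)_5: α=5, u≡3; β=4, v≡3 (mod 5); (3|5)=-1, (3|5)=-1; sign (−1)^0·-1^4·-1^5 = -1.
Ram(-165, 57) = {5, 11}; no ℚ_5-point on the conic.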